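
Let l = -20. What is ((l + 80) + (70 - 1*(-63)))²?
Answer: 37249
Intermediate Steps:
((l + 80) + (70 - 1*(-63)))² = ((-20 + 80) + (70 - 1*(-63)))² = (60 + (70 + 63))² = (60 + 133)² = 193² = 37249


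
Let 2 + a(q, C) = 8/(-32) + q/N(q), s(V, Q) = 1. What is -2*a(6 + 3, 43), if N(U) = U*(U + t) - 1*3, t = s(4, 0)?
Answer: 249/58 ≈ 4.2931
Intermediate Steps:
t = 1
N(U) = -3 + U*(1 + U) (N(U) = U*(U + 1) - 1*3 = U*(1 + U) - 3 = -3 + U*(1 + U))
a(q, C) = -9/4 + q/(-3 + q + q**2) (a(q, C) = -2 + (8/(-32) + q/(-3 + q + q**2)) = -2 + (8*(-1/32) + q/(-3 + q + q**2)) = -2 + (-1/4 + q/(-3 + q + q**2)) = -9/4 + q/(-3 + q + q**2))
-2*a(6 + 3, 43) = -(27 - 9*(6 + 3)**2 - 5*(6 + 3))/(2*(-3 + (6 + 3) + (6 + 3)**2)) = -(27 - 9*9**2 - 5*9)/(2*(-3 + 9 + 9**2)) = -(27 - 9*81 - 45)/(2*(-3 + 9 + 81)) = -(27 - 729 - 45)/(2*87) = -(-747)/(2*87) = -2*(-249/116) = 249/58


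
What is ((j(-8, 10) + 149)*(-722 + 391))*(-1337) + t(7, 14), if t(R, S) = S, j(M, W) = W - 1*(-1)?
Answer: 70807534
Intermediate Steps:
j(M, W) = 1 + W (j(M, W) = W + 1 = 1 + W)
((j(-8, 10) + 149)*(-722 + 391))*(-1337) + t(7, 14) = (((1 + 10) + 149)*(-722 + 391))*(-1337) + 14 = ((11 + 149)*(-331))*(-1337) + 14 = (160*(-331))*(-1337) + 14 = -52960*(-1337) + 14 = 70807520 + 14 = 70807534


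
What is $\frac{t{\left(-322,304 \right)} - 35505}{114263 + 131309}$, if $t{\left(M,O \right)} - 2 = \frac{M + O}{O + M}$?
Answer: $- \frac{17751}{122786} \approx -0.14457$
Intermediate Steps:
$t{\left(M,O \right)} = 3$ ($t{\left(M,O \right)} = 2 + \frac{M + O}{O + M} = 2 + \frac{M + O}{M + O} = 2 + 1 = 3$)
$\frac{t{\left(-322,304 \right)} - 35505}{114263 + 131309} = \frac{3 - 35505}{114263 + 131309} = - \frac{35502}{245572} = \left(-35502\right) \frac{1}{245572} = - \frac{17751}{122786}$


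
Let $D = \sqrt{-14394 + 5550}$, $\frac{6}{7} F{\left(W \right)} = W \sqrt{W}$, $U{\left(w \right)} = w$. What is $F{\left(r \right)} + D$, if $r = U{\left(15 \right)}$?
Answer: $\frac{35 \sqrt{15}}{2} + 2 i \sqrt{2211} \approx 67.777 + 94.043 i$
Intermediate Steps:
$r = 15$
$F{\left(W \right)} = \frac{7 W^{\frac{3}{2}}}{6}$ ($F{\left(W \right)} = \frac{7 W \sqrt{W}}{6} = \frac{7 W^{\frac{3}{2}}}{6}$)
$D = 2 i \sqrt{2211}$ ($D = \sqrt{-8844} = 2 i \sqrt{2211} \approx 94.042 i$)
$F{\left(r \right)} + D = \frac{7 \cdot 15^{\frac{3}{2}}}{6} + 2 i \sqrt{2211} = \frac{7 \cdot 15 \sqrt{15}}{6} + 2 i \sqrt{2211} = \frac{35 \sqrt{15}}{2} + 2 i \sqrt{2211}$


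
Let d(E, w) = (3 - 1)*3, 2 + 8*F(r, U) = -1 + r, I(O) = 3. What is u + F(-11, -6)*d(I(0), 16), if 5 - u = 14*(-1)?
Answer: 17/2 ≈ 8.5000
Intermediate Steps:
F(r, U) = -3/8 + r/8 (F(r, U) = -¼ + (-1 + r)/8 = -¼ + (-⅛ + r/8) = -3/8 + r/8)
d(E, w) = 6 (d(E, w) = 2*3 = 6)
u = 19 (u = 5 - 14*(-1) = 5 - 1*(-14) = 5 + 14 = 19)
u + F(-11, -6)*d(I(0), 16) = 19 + (-3/8 + (⅛)*(-11))*6 = 19 + (-3/8 - 11/8)*6 = 19 - 7/4*6 = 19 - 21/2 = 17/2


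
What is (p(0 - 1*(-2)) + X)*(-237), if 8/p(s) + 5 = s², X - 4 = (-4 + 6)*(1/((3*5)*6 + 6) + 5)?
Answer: -22831/16 ≈ -1426.9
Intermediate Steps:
X = 673/48 (X = 4 + (-4 + 6)*(1/((3*5)*6 + 6) + 5) = 4 + 2*(1/(15*6 + 6) + 5) = 4 + 2*(1/(90 + 6) + 5) = 4 + 2*(1/96 + 5) = 4 + 2*(481/96) = 4 + 481/48 = 673/48 ≈ 14.021)
p(s) = 8/(-5 + s²)
(p(0 - 1*(-2)) + X)*(-237) = (8/(-5 + (0 - 1*(-2))²) + 673/48)*(-237) = (8/(-5 + (0 + 2)²) + 673/48)*(-237) = (8/(-5 + 2²) + 673/48)*(-237) = (8/(-5 + 4) + 673/48)*(-237) = (8/(-1) + 673/48)*(-237) = (8*(-1) + 673/48)*(-237) = (-8 + 673/48)*(-237) = (289/48)*(-237) = -22831/16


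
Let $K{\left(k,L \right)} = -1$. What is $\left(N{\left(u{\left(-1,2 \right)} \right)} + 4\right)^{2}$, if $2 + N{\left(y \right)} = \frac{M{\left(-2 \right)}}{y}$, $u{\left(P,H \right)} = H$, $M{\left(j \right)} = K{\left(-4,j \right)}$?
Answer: $\frac{9}{4} \approx 2.25$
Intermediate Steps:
$M{\left(j \right)} = -1$
$N{\left(y \right)} = -2 - \frac{1}{y}$
$\left(N{\left(u{\left(-1,2 \right)} \right)} + 4\right)^{2} = \left(\left(-2 - \frac{1}{2}\right) + 4\right)^{2} = \left(- \frac{5}{2} + 4\right)^{2} = \left(\frac{3}{2}\right)^{2} = \frac{9}{4}$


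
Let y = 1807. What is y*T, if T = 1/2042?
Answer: 1807/2042 ≈ 0.88492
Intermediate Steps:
T = 1/2042 ≈ 0.00048972
y*T = 1807*(1/2042) = 1807/2042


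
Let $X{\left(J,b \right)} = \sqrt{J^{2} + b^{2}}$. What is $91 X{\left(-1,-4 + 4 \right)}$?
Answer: $91$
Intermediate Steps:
$91 X{\left(-1,-4 + 4 \right)} = 91 \sqrt{\left(-1\right)^{2} + \left(-4 + 4\right)^{2}} = 91 \sqrt{1 + 0^{2}} = 91 \sqrt{1 + 0} = 91 \sqrt{1} = 91 \cdot 1 = 91$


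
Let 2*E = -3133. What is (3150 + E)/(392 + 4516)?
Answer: 3167/9816 ≈ 0.32264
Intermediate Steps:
E = -3133/2 (E = (½)*(-3133) = -3133/2 ≈ -1566.5)
(3150 + E)/(392 + 4516) = (3150 - 3133/2)/(392 + 4516) = (3167/2)/4908 = (3167/2)*(1/4908) = 3167/9816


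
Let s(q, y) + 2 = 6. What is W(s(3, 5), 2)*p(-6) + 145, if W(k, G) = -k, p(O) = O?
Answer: 169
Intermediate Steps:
s(q, y) = 4 (s(q, y) = -2 + 6 = 4)
W(s(3, 5), 2)*p(-6) + 145 = -1*4*(-6) + 145 = -4*(-6) + 145 = 24 + 145 = 169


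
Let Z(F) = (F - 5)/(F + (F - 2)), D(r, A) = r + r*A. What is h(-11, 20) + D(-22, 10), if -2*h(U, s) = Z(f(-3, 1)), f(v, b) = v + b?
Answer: -2911/12 ≈ -242.58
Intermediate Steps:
D(r, A) = r + A*r
f(v, b) = b + v
Z(F) = (-5 + F)/(-2 + 2*F) (Z(F) = (-5 + F)/(F + (-2 + F)) = (-5 + F)/(-2 + 2*F))
h(U, s) = -7/12 (h(U, s) = -(-5 + (1 - 3))/(4*(-1 + (1 - 3))) = -(-5 - 2)/(4*(-1 - 2)) = -(-7)/(4*(-3)) = -(-1)*(-7)/(4*3) = -½*7/6 = -7/12)
h(-11, 20) + D(-22, 10) = -7/12 - 22*(1 + 10) = -7/12 - 22*11 = -7/12 - 242 = -2911/12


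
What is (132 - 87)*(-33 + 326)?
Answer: 13185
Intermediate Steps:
(132 - 87)*(-33 + 326) = 45*293 = 13185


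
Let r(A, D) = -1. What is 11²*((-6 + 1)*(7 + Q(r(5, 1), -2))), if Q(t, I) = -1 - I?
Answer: -4840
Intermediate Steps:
11²*((-6 + 1)*(7 + Q(r(5, 1), -2))) = 11²*((-6 + 1)*(7 + (-1 - 1*(-2)))) = 121*(-5*(7 + (-1 + 2))) = 121*(-5*(7 + 1)) = 121*(-5*8) = 121*(-40) = -4840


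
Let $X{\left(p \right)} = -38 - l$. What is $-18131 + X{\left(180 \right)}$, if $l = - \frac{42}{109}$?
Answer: $- \frac{1980379}{109} \approx -18169.0$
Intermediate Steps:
$l = - \frac{42}{109}$ ($l = \left(-42\right) \frac{1}{109} = - \frac{42}{109} \approx -0.38532$)
$X{\left(p \right)} = - \frac{4100}{109}$ ($X{\left(p \right)} = -38 - - \frac{42}{109} = -38 + \frac{42}{109} = - \frac{4100}{109}$)
$-18131 + X{\left(180 \right)} = -18131 - \frac{4100}{109} = - \frac{1980379}{109}$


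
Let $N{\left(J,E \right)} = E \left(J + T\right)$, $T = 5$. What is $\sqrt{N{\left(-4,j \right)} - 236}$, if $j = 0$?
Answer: $2 i \sqrt{59} \approx 15.362 i$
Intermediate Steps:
$N{\left(J,E \right)} = E \left(5 + J\right)$ ($N{\left(J,E \right)} = E \left(J + 5\right) = E \left(5 + J\right)$)
$\sqrt{N{\left(-4,j \right)} - 236} = \sqrt{0 \left(5 - 4\right) - 236} = \sqrt{0 \cdot 1 - 236} = \sqrt{0 - 236} = \sqrt{-236} = 2 i \sqrt{59}$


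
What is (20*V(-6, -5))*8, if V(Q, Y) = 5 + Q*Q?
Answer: 6560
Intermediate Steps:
V(Q, Y) = 5 + Q²
(20*V(-6, -5))*8 = (20*(5 + (-6)²))*8 = (20*(5 + 36))*8 = (20*41)*8 = 820*8 = 6560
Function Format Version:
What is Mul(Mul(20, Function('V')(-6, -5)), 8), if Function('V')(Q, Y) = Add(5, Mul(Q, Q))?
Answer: 6560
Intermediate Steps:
Function('V')(Q, Y) = Add(5, Pow(Q, 2))
Mul(Mul(20, Function('V')(-6, -5)), 8) = Mul(Mul(20, Add(5, Pow(-6, 2))), 8) = Mul(Mul(20, Add(5, 36)), 8) = Mul(Mul(20, 41), 8) = Mul(820, 8) = 6560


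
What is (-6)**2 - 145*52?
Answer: -7504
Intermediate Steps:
(-6)**2 - 145*52 = 36 - 7540 = -7504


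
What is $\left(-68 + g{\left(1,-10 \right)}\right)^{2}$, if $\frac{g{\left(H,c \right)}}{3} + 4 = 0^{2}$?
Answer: $6400$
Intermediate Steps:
$g{\left(H,c \right)} = -12$ ($g{\left(H,c \right)} = -12 + 3 \cdot 0^{2} = -12 + 3 \cdot 0 = -12 + 0 = -12$)
$\left(-68 + g{\left(1,-10 \right)}\right)^{2} = \left(-68 - 12\right)^{2} = \left(-80\right)^{2} = 6400$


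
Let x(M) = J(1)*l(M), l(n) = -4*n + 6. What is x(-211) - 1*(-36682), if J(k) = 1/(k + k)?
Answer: 37107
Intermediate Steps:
l(n) = 6 - 4*n
J(k) = 1/(2*k)
x(M) = 3 - 2*M (x(M) = ((1/2)/1)*(6 - 4*M) = ((1/2)*1)*(6 - 4*M) = (6 - 4*M)/2 = 3 - 2*M)
x(-211) - 1*(-36682) = (3 - 2*(-211)) - 1*(-36682) = (3 + 422) + 36682 = 425 + 36682 = 37107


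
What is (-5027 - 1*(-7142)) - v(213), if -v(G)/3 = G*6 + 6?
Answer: 5967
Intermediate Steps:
v(G) = -18 - 18*G (v(G) = -3*(G*6 + 6) = -3*(6*G + 6) = -3*(6 + 6*G) = -18 - 18*G)
(-5027 - 1*(-7142)) - v(213) = (-5027 - 1*(-7142)) - (-18 - 18*213) = (-5027 + 7142) - (-18 - 3834) = 2115 - 1*(-3852) = 2115 + 3852 = 5967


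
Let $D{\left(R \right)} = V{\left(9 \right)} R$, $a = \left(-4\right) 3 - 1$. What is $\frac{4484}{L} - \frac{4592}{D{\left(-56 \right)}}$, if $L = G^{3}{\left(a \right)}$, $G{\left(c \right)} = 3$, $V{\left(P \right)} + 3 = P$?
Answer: $\frac{4853}{27} \approx 179.74$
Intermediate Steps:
$a = -13$ ($a = -12 - 1 = -13$)
$V{\left(P \right)} = -3 + P$
$D{\left(R \right)} = 6 R$ ($D{\left(R \right)} = \left(-3 + 9\right) R = 6 R$)
$L = 27$ ($L = 3^{3} = 27$)
$\frac{4484}{L} - \frac{4592}{D{\left(-56 \right)}} = \frac{4484}{27} - \frac{4592}{6 \left(-56\right)} = 4484 \cdot \frac{1}{27} - \frac{4592}{-336} = \frac{4484}{27} - - \frac{41}{3} = \frac{4484}{27} + \frac{41}{3} = \frac{4853}{27}$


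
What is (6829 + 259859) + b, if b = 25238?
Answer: 291926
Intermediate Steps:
(6829 + 259859) + b = (6829 + 259859) + 25238 = 266688 + 25238 = 291926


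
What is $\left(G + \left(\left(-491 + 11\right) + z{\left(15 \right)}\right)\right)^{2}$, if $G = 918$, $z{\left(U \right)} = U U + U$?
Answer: $459684$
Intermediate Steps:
$z{\left(U \right)} = U + U^{2}$ ($z{\left(U \right)} = U^{2} + U = U + U^{2}$)
$\left(G + \left(\left(-491 + 11\right) + z{\left(15 \right)}\right)\right)^{2} = \left(918 + \left(\left(-491 + 11\right) + 15 \left(1 + 15\right)\right)\right)^{2} = \left(918 + \left(-480 + 15 \cdot 16\right)\right)^{2} = \left(918 + \left(-480 + 240\right)\right)^{2} = \left(918 - 240\right)^{2} = 678^{2} = 459684$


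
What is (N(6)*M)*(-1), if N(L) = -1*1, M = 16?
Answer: 16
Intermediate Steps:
N(L) = -1
(N(6)*M)*(-1) = -1*16*(-1) = -16*(-1) = 16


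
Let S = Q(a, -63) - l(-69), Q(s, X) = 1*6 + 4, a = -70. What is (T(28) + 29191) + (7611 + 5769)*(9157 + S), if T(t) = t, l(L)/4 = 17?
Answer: 121773839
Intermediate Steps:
l(L) = 68 (l(L) = 4*17 = 68)
Q(s, X) = 10 (Q(s, X) = 6 + 4 = 10)
S = -58 (S = 10 - 1*68 = 10 - 68 = -58)
(T(28) + 29191) + (7611 + 5769)*(9157 + S) = (28 + 29191) + (7611 + 5769)*(9157 - 58) = 29219 + 13380*9099 = 29219 + 121744620 = 121773839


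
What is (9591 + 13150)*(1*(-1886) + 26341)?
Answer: 556131155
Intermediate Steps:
(9591 + 13150)*(1*(-1886) + 26341) = 22741*(-1886 + 26341) = 22741*24455 = 556131155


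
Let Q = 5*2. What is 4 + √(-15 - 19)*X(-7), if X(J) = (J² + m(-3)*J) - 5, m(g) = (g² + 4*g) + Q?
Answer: 4 - 5*I*√34 ≈ 4.0 - 29.155*I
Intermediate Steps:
Q = 10
m(g) = 10 + g² + 4*g (m(g) = (g² + 4*g) + 10 = 10 + g² + 4*g)
X(J) = -5 + J² + 7*J (X(J) = (J² + (10 + (-3)² + 4*(-3))*J) - 5 = (J² + (10 + 9 - 12)*J) - 5 = (J² + 7*J) - 5 = -5 + J² + 7*J)
4 + √(-15 - 19)*X(-7) = 4 + √(-15 - 19)*(-5 + (-7)² + 7*(-7)) = 4 + √(-34)*(-5 + 49 - 49) = 4 + (I*√34)*(-5) = 4 - 5*I*√34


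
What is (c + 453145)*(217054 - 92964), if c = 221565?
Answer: 83724763900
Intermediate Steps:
(c + 453145)*(217054 - 92964) = (221565 + 453145)*(217054 - 92964) = 674710*124090 = 83724763900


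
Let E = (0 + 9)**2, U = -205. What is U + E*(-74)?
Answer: -6199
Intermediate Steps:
E = 81 (E = 9**2 = 81)
U + E*(-74) = -205 + 81*(-74) = -205 - 5994 = -6199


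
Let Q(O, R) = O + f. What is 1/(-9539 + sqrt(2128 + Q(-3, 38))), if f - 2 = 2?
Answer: -9539/90990392 - sqrt(2129)/90990392 ≈ -0.00010534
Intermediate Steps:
f = 4 (f = 2 + 2 = 4)
Q(O, R) = 4 + O (Q(O, R) = O + 4 = 4 + O)
1/(-9539 + sqrt(2128 + Q(-3, 38))) = 1/(-9539 + sqrt(2128 + (4 - 3))) = 1/(-9539 + sqrt(2128 + 1)) = 1/(-9539 + sqrt(2129))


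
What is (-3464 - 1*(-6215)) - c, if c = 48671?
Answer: -45920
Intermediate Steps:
(-3464 - 1*(-6215)) - c = (-3464 - 1*(-6215)) - 1*48671 = (-3464 + 6215) - 48671 = 2751 - 48671 = -45920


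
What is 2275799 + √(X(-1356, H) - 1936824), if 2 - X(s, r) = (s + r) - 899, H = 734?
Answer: 2275799 + I*√1935301 ≈ 2.2758e+6 + 1391.2*I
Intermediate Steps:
X(s, r) = 901 - r - s (X(s, r) = 2 - ((s + r) - 899) = 2 - ((r + s) - 899) = 2 - (-899 + r + s) = 2 + (899 - r - s) = 901 - r - s)
2275799 + √(X(-1356, H) - 1936824) = 2275799 + √((901 - 1*734 - 1*(-1356)) - 1936824) = 2275799 + √((901 - 734 + 1356) - 1936824) = 2275799 + √(1523 - 1936824) = 2275799 + √(-1935301) = 2275799 + I*√1935301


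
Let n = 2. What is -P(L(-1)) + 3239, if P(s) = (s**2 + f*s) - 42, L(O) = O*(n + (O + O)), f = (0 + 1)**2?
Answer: 3281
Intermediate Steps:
f = 1 (f = 1**2 = 1)
L(O) = O*(2 + 2*O) (L(O) = O*(2 + (O + O)) = O*(2 + 2*O))
P(s) = -42 + s + s**2 (P(s) = (s**2 + 1*s) - 42 = (s**2 + s) - 42 = (s + s**2) - 42 = -42 + s + s**2)
-P(L(-1)) + 3239 = -(-42 + 2*(-1)*(1 - 1) + (2*(-1)*(1 - 1))**2) + 3239 = -(-42 + 2*(-1)*0 + (2*(-1)*0)**2) + 3239 = -(-42 + 0 + 0**2) + 3239 = -(-42 + 0 + 0) + 3239 = -1*(-42) + 3239 = 42 + 3239 = 3281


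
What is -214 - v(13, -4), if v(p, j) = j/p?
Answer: -2778/13 ≈ -213.69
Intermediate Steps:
-214 - v(13, -4) = -214 - (-4)/13 = -214 - 1*(-4/13) = -214 + 4/13 = -2778/13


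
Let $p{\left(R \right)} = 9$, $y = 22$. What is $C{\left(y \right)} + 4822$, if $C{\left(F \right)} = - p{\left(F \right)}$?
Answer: $4813$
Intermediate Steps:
$C{\left(F \right)} = -9$ ($C{\left(F \right)} = \left(-1\right) 9 = -9$)
$C{\left(y \right)} + 4822 = -9 + 4822 = 4813$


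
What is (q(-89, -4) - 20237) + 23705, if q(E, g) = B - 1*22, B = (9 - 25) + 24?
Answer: 3454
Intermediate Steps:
B = 8 (B = -16 + 24 = 8)
q(E, g) = -14 (q(E, g) = 8 - 1*22 = 8 - 22 = -14)
(q(-89, -4) - 20237) + 23705 = (-14 - 20237) + 23705 = -20251 + 23705 = 3454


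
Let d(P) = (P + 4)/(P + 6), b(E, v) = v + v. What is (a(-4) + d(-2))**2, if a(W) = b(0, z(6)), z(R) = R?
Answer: 625/4 ≈ 156.25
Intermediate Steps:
b(E, v) = 2*v
a(W) = 12 (a(W) = 2*6 = 12)
d(P) = (4 + P)/(6 + P)
(a(-4) + d(-2))**2 = (12 + (4 - 2)/(6 - 2))**2 = (12 + 2/4)**2 = (12 + (1/4)*2)**2 = (12 + 1/2)**2 = (25/2)**2 = 625/4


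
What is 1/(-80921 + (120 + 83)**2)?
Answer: -1/39712 ≈ -2.5181e-5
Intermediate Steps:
1/(-80921 + (120 + 83)**2) = 1/(-80921 + 203**2) = 1/(-80921 + 41209) = 1/(-39712) = -1/39712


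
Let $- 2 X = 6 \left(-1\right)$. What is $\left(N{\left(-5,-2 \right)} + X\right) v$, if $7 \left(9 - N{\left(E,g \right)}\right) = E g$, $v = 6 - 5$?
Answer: $\frac{74}{7} \approx 10.571$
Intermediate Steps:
$v = 1$
$N{\left(E,g \right)} = 9 - \frac{E g}{7}$
$X = 3$ ($X = - \frac{6 \left(-1\right)}{2} = \left(- \frac{1}{2}\right) \left(-6\right) = 3$)
$\left(N{\left(-5,-2 \right)} + X\right) v = \left(\left(9 - \left(- \frac{5}{7}\right) \left(-2\right)\right) + 3\right) 1 = \left(\left(9 - \frac{10}{7}\right) + 3\right) 1 = \left(\frac{53}{7} + 3\right) 1 = \frac{74}{7} \cdot 1 = \frac{74}{7}$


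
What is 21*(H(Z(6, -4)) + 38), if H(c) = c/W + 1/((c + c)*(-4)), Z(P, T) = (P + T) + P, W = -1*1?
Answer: 40299/64 ≈ 629.67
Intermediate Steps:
W = -1
Z(P, T) = T + 2*P
H(c) = -c - 1/(8*c) (H(c) = c/(-1) + 1/((c + c)*(-4)) = c*(-1) - ¼/(2*c) = -c + (1/(2*c))*(-¼) = -c - 1/(8*c))
21*(H(Z(6, -4)) + 38) = 21*((-(-4 + 2*6) - 1/(8*(-4 + 2*6))) + 38) = 21*((-(-4 + 12) - 1/(8*(-4 + 12))) + 38) = 21*((-1*8 - ⅛/8) + 38) = 21*((-8 - ⅛*⅛) + 38) = 21*((-8 - 1/64) + 38) = 21*(-513/64 + 38) = 21*(1919/64) = 40299/64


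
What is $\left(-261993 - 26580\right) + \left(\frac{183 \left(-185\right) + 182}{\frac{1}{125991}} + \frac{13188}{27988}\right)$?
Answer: $- \frac{29686756258155}{6997} \approx -4.2428 \cdot 10^{9}$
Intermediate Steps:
$\left(-261993 - 26580\right) + \left(\frac{183 \left(-185\right) + 182}{\frac{1}{125991}} + \frac{13188}{27988}\right) = -288573 + \left(\left(-33855 + 182\right) \frac{1}{\frac{1}{125991}} + 13188 \cdot \frac{1}{27988}\right) = -288573 + \left(\left(-33673\right) 125991 + \frac{3297}{6997}\right) = -288573 + \left(-4242494943 + \frac{3297}{6997}\right) = -288573 - \frac{29684737112874}{6997} = - \frac{29686756258155}{6997}$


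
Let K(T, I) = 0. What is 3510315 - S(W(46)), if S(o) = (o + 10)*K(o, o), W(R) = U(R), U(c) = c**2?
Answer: 3510315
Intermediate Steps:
W(R) = R**2
S(o) = 0 (S(o) = (o + 10)*0 = (10 + o)*0 = 0)
3510315 - S(W(46)) = 3510315 - 1*0 = 3510315 + 0 = 3510315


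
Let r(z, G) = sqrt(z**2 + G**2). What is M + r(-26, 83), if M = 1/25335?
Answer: 1/25335 + sqrt(7565) ≈ 86.977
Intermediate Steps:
M = 1/25335 ≈ 3.9471e-5
r(z, G) = sqrt(G**2 + z**2)
M + r(-26, 83) = 1/25335 + sqrt(83**2 + (-26)**2) = 1/25335 + sqrt(6889 + 676) = 1/25335 + sqrt(7565)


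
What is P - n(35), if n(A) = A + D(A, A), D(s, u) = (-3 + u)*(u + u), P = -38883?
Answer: -41158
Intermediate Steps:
D(s, u) = 2*u*(-3 + u) (D(s, u) = (-3 + u)*(2*u) = 2*u*(-3 + u))
n(A) = A + 2*A*(-3 + A)
P - n(35) = -38883 - 35*(-5 + 2*35) = -38883 - 35*(-5 + 70) = -38883 - 35*65 = -38883 - 1*2275 = -38883 - 2275 = -41158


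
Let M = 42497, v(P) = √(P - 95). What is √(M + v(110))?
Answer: √(42497 + √15) ≈ 206.16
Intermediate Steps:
v(P) = √(-95 + P)
√(M + v(110)) = √(42497 + √(-95 + 110)) = √(42497 + √15)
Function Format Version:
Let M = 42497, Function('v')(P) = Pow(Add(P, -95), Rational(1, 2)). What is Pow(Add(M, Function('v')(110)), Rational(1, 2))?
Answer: Pow(Add(42497, Pow(15, Rational(1, 2))), Rational(1, 2)) ≈ 206.16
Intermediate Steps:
Function('v')(P) = Pow(Add(-95, P), Rational(1, 2))
Pow(Add(M, Function('v')(110)), Rational(1, 2)) = Pow(Add(42497, Pow(Add(-95, 110), Rational(1, 2))), Rational(1, 2)) = Pow(Add(42497, Pow(15, Rational(1, 2))), Rational(1, 2))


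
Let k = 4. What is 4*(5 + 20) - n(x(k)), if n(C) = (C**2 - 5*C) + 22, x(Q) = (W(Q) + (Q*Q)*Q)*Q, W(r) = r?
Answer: -72546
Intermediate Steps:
x(Q) = Q*(Q + Q**3) (x(Q) = (Q + (Q*Q)*Q)*Q = (Q + Q**2*Q)*Q = (Q + Q**3)*Q = Q*(Q + Q**3))
n(C) = 22 + C**2 - 5*C
4*(5 + 20) - n(x(k)) = 4*(5 + 20) - (22 + (4**2 + 4**4)**2 - 5*(4**2 + 4**4)) = 4*25 - (22 + (16 + 256)**2 - 5*(16 + 256)) = 100 - (22 + 272**2 - 5*272) = 100 - (22 + 73984 - 1360) = 100 - 1*72646 = 100 - 72646 = -72546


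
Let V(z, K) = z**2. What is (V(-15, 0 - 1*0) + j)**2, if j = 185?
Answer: 168100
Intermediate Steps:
(V(-15, 0 - 1*0) + j)**2 = ((-15)**2 + 185)**2 = (225 + 185)**2 = 410**2 = 168100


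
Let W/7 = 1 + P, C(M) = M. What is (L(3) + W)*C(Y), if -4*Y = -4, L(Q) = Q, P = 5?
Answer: 45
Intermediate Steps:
Y = 1 (Y = -¼*(-4) = 1)
W = 42 (W = 7*(1 + 5) = 7*6 = 42)
(L(3) + W)*C(Y) = (3 + 42)*1 = 45*1 = 45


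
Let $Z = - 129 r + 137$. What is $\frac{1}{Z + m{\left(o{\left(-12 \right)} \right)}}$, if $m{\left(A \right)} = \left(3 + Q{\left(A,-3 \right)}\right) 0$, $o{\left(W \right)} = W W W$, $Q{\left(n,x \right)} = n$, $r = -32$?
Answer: $\frac{1}{4265} \approx 0.00023447$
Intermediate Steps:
$o{\left(W \right)} = W^{3}$ ($o{\left(W \right)} = W^{2} W = W^{3}$)
$m{\left(A \right)} = 0$ ($m{\left(A \right)} = \left(3 + A\right) 0 = 0$)
$Z = 4265$ ($Z = \left(-129\right) \left(-32\right) + 137 = 4128 + 137 = 4265$)
$\frac{1}{Z + m{\left(o{\left(-12 \right)} \right)}} = \frac{1}{4265 + 0} = \frac{1}{4265}$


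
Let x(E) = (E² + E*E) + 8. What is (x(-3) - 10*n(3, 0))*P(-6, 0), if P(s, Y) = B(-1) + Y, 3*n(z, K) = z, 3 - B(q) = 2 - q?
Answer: 0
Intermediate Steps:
B(q) = 1 + q (B(q) = 3 - (2 - q) = 3 + (-2 + q) = 1 + q)
n(z, K) = z/3
x(E) = 8 + 2*E² (x(E) = (E² + E²) + 8 = 2*E² + 8 = 8 + 2*E²)
P(s, Y) = Y (P(s, Y) = (1 - 1) + Y = 0 + Y = Y)
(x(-3) - 10*n(3, 0))*P(-6, 0) = ((8 + 2*(-3)²) - 10*3/3)*0 = ((8 + 2*9) - 10*1)*0 = ((8 + 18) - 10)*0 = (26 - 10)*0 = 16*0 = 0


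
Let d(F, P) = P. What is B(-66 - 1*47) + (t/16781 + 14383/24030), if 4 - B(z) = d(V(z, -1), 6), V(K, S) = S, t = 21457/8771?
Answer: -4956272395517/3536883208530 ≈ -1.4013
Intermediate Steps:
t = 21457/8771 (t = 21457*(1/8771) = 21457/8771 ≈ 2.4464)
B(z) = -2 (B(z) = 4 - 1*6 = 4 - 6 = -2)
B(-66 - 1*47) + (t/16781 + 14383/24030) = -2 + ((21457/8771)/16781 + 14383/24030) = -2 + ((21457/8771)*(1/16781) + 14383*(1/24030)) = -2 + (21457/147186151 + 14383/24030) = -2 + 2117494021543/3536883208530 = -4956272395517/3536883208530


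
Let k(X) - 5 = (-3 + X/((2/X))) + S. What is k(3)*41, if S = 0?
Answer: 533/2 ≈ 266.50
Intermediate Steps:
k(X) = 2 + X**2/2 (k(X) = 5 + ((-3 + X/((2/X))) + 0) = 5 + ((-3 + X*(X/2)) + 0) = 5 + ((-3 + X**2/2) + 0) = 5 + (-3 + X**2/2) = 2 + X**2/2)
k(3)*41 = (2 + (1/2)*3**2)*41 = (2 + (1/2)*9)*41 = (2 + 9/2)*41 = (13/2)*41 = 533/2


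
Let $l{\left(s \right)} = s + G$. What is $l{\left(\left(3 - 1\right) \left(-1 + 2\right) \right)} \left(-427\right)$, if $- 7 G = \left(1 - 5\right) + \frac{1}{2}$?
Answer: $- \frac{2135}{2} \approx -1067.5$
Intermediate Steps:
$G = \frac{1}{2}$ ($G = - \frac{\left(1 - 5\right) + \frac{1}{2}}{7} = - \frac{-4 + \frac{1}{2}}{7} = \left(- \frac{1}{7}\right) \left(- \frac{7}{2}\right) = \frac{1}{2} \approx 0.5$)
$l{\left(s \right)} = \frac{1}{2} + s$ ($l{\left(s \right)} = s + \frac{1}{2} = \frac{1}{2} + s$)
$l{\left(\left(3 - 1\right) \left(-1 + 2\right) \right)} \left(-427\right) = \left(\frac{1}{2} + \left(3 - 1\right) \left(-1 + 2\right)\right) \left(-427\right) = \left(\frac{1}{2} + 2 \cdot 1\right) \left(-427\right) = \left(\frac{1}{2} + 2\right) \left(-427\right) = \frac{5}{2} \left(-427\right) = - \frac{2135}{2}$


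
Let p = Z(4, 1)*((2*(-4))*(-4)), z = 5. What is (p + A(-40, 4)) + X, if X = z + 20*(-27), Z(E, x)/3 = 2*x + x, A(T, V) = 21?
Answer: -226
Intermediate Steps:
Z(E, x) = 9*x (Z(E, x) = 3*(2*x + x) = 3*(3*x) = 9*x)
X = -535 (X = 5 + 20*(-27) = 5 - 540 = -535)
p = 288 (p = (9*1)*((2*(-4))*(-4)) = 9*(-8*(-4)) = 9*32 = 288)
(p + A(-40, 4)) + X = (288 + 21) - 535 = 309 - 535 = -226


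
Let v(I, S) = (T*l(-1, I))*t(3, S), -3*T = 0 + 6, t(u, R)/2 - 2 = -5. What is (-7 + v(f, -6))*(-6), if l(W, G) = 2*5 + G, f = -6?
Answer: -246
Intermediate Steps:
t(u, R) = -6 (t(u, R) = 4 + 2*(-5) = 4 - 10 = -6)
l(W, G) = 10 + G
T = -2 (T = -(0 + 6)/3 = -⅓*6 = -2)
v(I, S) = 120 + 12*I (v(I, S) = -2*(10 + I)*(-6) = (-20 - 2*I)*(-6) = 120 + 12*I)
(-7 + v(f, -6))*(-6) = (-7 + (120 + 12*(-6)))*(-6) = (-7 + (120 - 72))*(-6) = (-7 + 48)*(-6) = 41*(-6) = -246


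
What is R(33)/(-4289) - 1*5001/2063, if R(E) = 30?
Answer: -21511179/8848207 ≈ -2.4311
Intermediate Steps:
R(33)/(-4289) - 1*5001/2063 = 30/(-4289) - 1*5001/2063 = 30*(-1/4289) - 5001*1/2063 = -30/4289 - 5001/2063 = -21511179/8848207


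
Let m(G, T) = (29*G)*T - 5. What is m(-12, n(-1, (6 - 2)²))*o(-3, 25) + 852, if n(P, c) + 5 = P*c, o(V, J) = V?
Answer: -21057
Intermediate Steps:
n(P, c) = -5 + P*c
m(G, T) = -5 + 29*G*T (m(G, T) = 29*G*T - 5 = -5 + 29*G*T)
m(-12, n(-1, (6 - 2)²))*o(-3, 25) + 852 = (-5 + 29*(-12)*(-5 - (6 - 2)²))*(-3) + 852 = (-5 + 29*(-12)*(-5 - 1*4²))*(-3) + 852 = (-5 + 29*(-12)*(-5 - 1*16))*(-3) + 852 = (-5 + 29*(-12)*(-5 - 16))*(-3) + 852 = (-5 + 29*(-12)*(-21))*(-3) + 852 = (-5 + 7308)*(-3) + 852 = 7303*(-3) + 852 = -21909 + 852 = -21057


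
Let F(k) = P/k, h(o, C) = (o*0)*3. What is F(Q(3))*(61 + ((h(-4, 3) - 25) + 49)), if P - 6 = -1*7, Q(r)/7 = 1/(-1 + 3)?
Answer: -170/7 ≈ -24.286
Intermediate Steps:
Q(r) = 7/2 (Q(r) = 7/(-1 + 3) = 7/2)
h(o, C) = 0 (h(o, C) = 0*3 = 0)
P = -1 (P = 6 - 1*7 = 6 - 7 = -1)
F(k) = -1/k
F(Q(3))*(61 + ((h(-4, 3) - 25) + 49)) = (-1/7/2)*(61 + ((0 - 25) + 49)) = (-1*2/7)*(61 + (-25 + 49)) = -2*(61 + 24)/7 = -2/7*85 = -170/7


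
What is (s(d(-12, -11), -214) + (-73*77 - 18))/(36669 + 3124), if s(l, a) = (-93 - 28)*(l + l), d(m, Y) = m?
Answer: -2735/39793 ≈ -0.068731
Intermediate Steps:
s(l, a) = -242*l
(s(d(-12, -11), -214) + (-73*77 - 18))/(36669 + 3124) = (-242*(-12) + (-73*77 - 18))/(36669 + 3124) = (2904 + (-5621 - 18))/39793 = (2904 - 5639)*(1/39793) = -2735*1/39793 = -2735/39793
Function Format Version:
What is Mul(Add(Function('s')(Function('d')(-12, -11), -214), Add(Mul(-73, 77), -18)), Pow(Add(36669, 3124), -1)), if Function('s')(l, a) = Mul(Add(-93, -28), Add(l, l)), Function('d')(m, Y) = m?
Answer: Rational(-2735, 39793) ≈ -0.068731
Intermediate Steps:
Function('s')(l, a) = Mul(-242, l) (Function('s')(l, a) = Mul(-121, Mul(2, l)) = Mul(-242, l))
Mul(Add(Function('s')(Function('d')(-12, -11), -214), Add(Mul(-73, 77), -18)), Pow(Add(36669, 3124), -1)) = Mul(Add(Mul(-242, -12), Add(Mul(-73, 77), -18)), Pow(Add(36669, 3124), -1)) = Mul(Add(2904, Add(-5621, -18)), Pow(39793, -1)) = Mul(Add(2904, -5639), Rational(1, 39793)) = Mul(-2735, Rational(1, 39793)) = Rational(-2735, 39793)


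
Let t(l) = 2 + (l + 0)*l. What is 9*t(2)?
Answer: 54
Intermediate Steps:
t(l) = 2 + l² (t(l) = 2 + l*l = 2 + l²)
9*t(2) = 9*(2 + 2²) = 9*(2 + 4) = 9*6 = 54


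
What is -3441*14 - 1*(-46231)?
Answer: -1943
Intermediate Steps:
-3441*14 - 1*(-46231) = -48174 + 46231 = -1943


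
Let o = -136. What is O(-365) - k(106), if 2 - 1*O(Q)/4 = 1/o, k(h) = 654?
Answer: -21963/34 ≈ -645.97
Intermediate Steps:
O(Q) = 273/34 (O(Q) = 8 - 4/(-136) = 8 - 4*(-1/136) = 8 + 1/34 = 273/34)
O(-365) - k(106) = 273/34 - 1*654 = 273/34 - 654 = -21963/34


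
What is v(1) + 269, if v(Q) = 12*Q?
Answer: 281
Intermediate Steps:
v(1) + 269 = 12*1 + 269 = 12 + 269 = 281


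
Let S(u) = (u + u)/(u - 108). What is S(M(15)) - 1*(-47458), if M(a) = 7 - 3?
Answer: 616953/13 ≈ 47458.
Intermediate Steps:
M(a) = 4
S(u) = 2*u/(-108 + u) (S(u) = (2*u)/(-108 + u) = 2*u/(-108 + u))
S(M(15)) - 1*(-47458) = 2*4/(-108 + 4) - 1*(-47458) = 2*4/(-104) + 47458 = 2*4*(-1/104) + 47458 = -1/13 + 47458 = 616953/13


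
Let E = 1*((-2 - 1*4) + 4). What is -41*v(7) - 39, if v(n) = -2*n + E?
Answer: 617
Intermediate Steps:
E = -2 (E = 1*((-2 - 4) + 4) = 1*(-6 + 4) = 1*(-2) = -2)
v(n) = -2 - 2*n (v(n) = -2*n - 2 = -2 - 2*n)
-41*v(7) - 39 = -41*(-2 - 2*7) - 39 = -41*(-2 - 14) - 39 = -41*(-16) - 39 = 656 - 39 = 617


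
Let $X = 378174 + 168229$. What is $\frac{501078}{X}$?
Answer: $\frac{501078}{546403} \approx 0.91705$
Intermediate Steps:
$X = 546403$
$\frac{501078}{X} = \frac{501078}{546403}$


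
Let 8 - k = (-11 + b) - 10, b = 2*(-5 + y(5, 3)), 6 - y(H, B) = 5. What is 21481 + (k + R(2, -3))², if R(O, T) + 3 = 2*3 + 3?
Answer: 23330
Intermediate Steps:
y(H, B) = 1 (y(H, B) = 6 - 1*5 = 6 - 5 = 1)
R(O, T) = 6 (R(O, T) = -3 + (2*3 + 3) = -3 + (6 + 3) = -3 + 9 = 6)
b = -8 (b = 2*(-5 + 1) = 2*(-4) = -8)
k = 37 (k = 8 - ((-11 - 8) - 10) = 8 - (-19 - 10) = 8 - 1*(-29) = 8 + 29 = 37)
21481 + (k + R(2, -3))² = 21481 + (37 + 6)² = 21481 + 43² = 21481 + 1849 = 23330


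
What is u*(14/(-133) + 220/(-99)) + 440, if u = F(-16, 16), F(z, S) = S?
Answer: 68872/171 ≈ 402.76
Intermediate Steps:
u = 16
u*(14/(-133) + 220/(-99)) + 440 = 16*(14/(-133) + 220/(-99)) + 440 = 16*(14*(-1/133) + 220*(-1/99)) + 440 = 16*(-2/19 - 20/9) + 440 = 16*(-398/171) + 440 = -6368/171 + 440 = 68872/171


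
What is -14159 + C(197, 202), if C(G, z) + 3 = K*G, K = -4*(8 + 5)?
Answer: -24406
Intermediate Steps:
K = -52 (K = -4*13 = -52)
C(G, z) = -3 - 52*G
-14159 + C(197, 202) = -14159 + (-3 - 52*197) = -14159 + (-3 - 10244) = -14159 - 10247 = -24406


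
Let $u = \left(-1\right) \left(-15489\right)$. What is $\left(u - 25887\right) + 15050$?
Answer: $4652$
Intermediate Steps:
$u = 15489$
$\left(u - 25887\right) + 15050 = \left(15489 - 25887\right) + 15050 = -10398 + 15050 = 4652$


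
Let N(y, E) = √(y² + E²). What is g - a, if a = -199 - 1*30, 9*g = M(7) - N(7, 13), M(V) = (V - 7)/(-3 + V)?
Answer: 229 - √218/9 ≈ 227.36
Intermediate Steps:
M(V) = (-7 + V)/(-3 + V)
N(y, E) = √(E² + y²)
g = -√218/9 (g = ((-7 + 7)/(-3 + 7) - √(13² + 7²))/9 = (0/4 - √(169 + 49))/9 = ((¼)*0 - √218)/9 = (0 - √218)/9 = (-√218)/9 = -√218/9 ≈ -1.6405)
a = -229 (a = -199 - 30 = -229)
g - a = -√218/9 - 1*(-229) = -√218/9 + 229 = 229 - √218/9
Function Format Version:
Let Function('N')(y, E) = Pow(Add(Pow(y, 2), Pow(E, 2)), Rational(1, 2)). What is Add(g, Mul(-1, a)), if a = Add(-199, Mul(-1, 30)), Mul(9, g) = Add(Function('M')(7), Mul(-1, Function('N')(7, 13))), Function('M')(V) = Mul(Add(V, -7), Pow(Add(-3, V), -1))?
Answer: Add(229, Mul(Rational(-1, 9), Pow(218, Rational(1, 2)))) ≈ 227.36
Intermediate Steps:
Function('M')(V) = Mul(Pow(Add(-3, V), -1), Add(-7, V)) (Function('M')(V) = Mul(Add(-7, V), Pow(Add(-3, V), -1)) = Mul(Pow(Add(-3, V), -1), Add(-7, V)))
Function('N')(y, E) = Pow(Add(Pow(E, 2), Pow(y, 2)), Rational(1, 2))
g = Mul(Rational(-1, 9), Pow(218, Rational(1, 2))) (g = Mul(Rational(1, 9), Add(Mul(Pow(Add(-3, 7), -1), Add(-7, 7)), Mul(-1, Pow(Add(Pow(13, 2), Pow(7, 2)), Rational(1, 2))))) = Mul(Rational(1, 9), Add(Mul(Pow(4, -1), 0), Mul(-1, Pow(Add(169, 49), Rational(1, 2))))) = Mul(Rational(1, 9), Add(Mul(Rational(1, 4), 0), Mul(-1, Pow(218, Rational(1, 2))))) = Mul(Rational(1, 9), Add(0, Mul(-1, Pow(218, Rational(1, 2))))) = Mul(Rational(1, 9), Mul(-1, Pow(218, Rational(1, 2)))) = Mul(Rational(-1, 9), Pow(218, Rational(1, 2))) ≈ -1.6405)
a = -229 (a = Add(-199, -30) = -229)
Add(g, Mul(-1, a)) = Add(Mul(Rational(-1, 9), Pow(218, Rational(1, 2))), Mul(-1, -229)) = Add(Mul(Rational(-1, 9), Pow(218, Rational(1, 2))), 229) = Add(229, Mul(Rational(-1, 9), Pow(218, Rational(1, 2))))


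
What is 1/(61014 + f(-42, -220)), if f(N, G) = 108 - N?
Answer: 1/61164 ≈ 1.6349e-5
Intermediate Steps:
1/(61014 + f(-42, -220)) = 1/(61014 + (108 - 1*(-42))) = 1/(61014 + (108 + 42)) = 1/(61014 + 150) = 1/61164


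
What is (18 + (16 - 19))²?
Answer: 225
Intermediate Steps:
(18 + (16 - 19))² = (18 - 3)² = 15² = 225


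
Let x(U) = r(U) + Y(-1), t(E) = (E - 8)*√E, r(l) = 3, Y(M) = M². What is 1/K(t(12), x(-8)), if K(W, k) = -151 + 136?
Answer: -1/15 ≈ -0.066667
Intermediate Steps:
t(E) = √E*(-8 + E) (t(E) = (-8 + E)*√E = √E*(-8 + E))
x(U) = 4 (x(U) = 3 + (-1)² = 3 + 1 = 4)
K(W, k) = -15
1/K(t(12), x(-8)) = 1/(-15) = -1/15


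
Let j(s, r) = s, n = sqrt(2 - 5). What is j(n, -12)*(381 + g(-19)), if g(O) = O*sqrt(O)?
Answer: 19*sqrt(57) + 381*I*sqrt(3) ≈ 143.45 + 659.91*I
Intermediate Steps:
g(O) = O**(3/2)
n = I*sqrt(3) (n = sqrt(-3) = I*sqrt(3) ≈ 1.732*I)
j(n, -12)*(381 + g(-19)) = (I*sqrt(3))*(381 + (-19)**(3/2)) = (I*sqrt(3))*(381 - 19*I*sqrt(19)) = I*sqrt(3)*(381 - 19*I*sqrt(19))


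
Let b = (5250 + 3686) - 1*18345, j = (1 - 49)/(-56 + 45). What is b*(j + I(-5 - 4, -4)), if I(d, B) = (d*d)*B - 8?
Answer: 33910036/11 ≈ 3.0827e+6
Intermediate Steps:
I(d, B) = -8 + B*d**2 (I(d, B) = d**2*B - 8 = B*d**2 - 8 = -8 + B*d**2)
j = 48/11 (j = -48/(-11) = -48*(-1/11) = 48/11 ≈ 4.3636)
b = -9409 (b = 8936 - 18345 = -9409)
b*(j + I(-5 - 4, -4)) = -9409*(48/11 + (-8 - 4*(-5 - 4)**2)) = -9409*(48/11 + (-8 - 4*(-9)**2)) = -9409*(48/11 + (-8 - 4*81)) = -9409*(48/11 + (-8 - 324)) = -9409*(48/11 - 332) = -9409*(-3604/11) = 33910036/11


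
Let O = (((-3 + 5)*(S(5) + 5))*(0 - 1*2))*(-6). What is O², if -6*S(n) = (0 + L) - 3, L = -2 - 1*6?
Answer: 26896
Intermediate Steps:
L = -8 (L = -2 - 6 = -8)
S(n) = 11/6 (S(n) = -((0 - 8) - 3)/6 = -(-8 - 3)/6 = -⅙*(-11) = 11/6)
O = 164 (O = (((-3 + 5)*(11/6 + 5))*(0 - 1*2))*(-6) = ((2*(41/6))*(0 - 2))*(-6) = ((41/3)*(-2))*(-6) = -82/3*(-6) = 164)
O² = 164² = 26896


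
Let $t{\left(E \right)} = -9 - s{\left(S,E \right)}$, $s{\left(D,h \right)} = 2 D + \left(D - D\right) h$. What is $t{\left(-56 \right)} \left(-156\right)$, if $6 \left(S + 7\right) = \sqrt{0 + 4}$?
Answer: $-676$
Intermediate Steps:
$S = - \frac{20}{3}$ ($S = -7 + \frac{\sqrt{0 + 4}}{6} = -7 + \frac{\sqrt{4}}{6} = -7 + \frac{1}{6} \cdot 2 = -7 + \frac{1}{3} = - \frac{20}{3} \approx -6.6667$)
$s{\left(D,h \right)} = 2 D$ ($s{\left(D,h \right)} = 2 D + 0 h = 2 D + 0 = 2 D$)
$t{\left(E \right)} = \frac{13}{3}$ ($t{\left(E \right)} = -9 - 2 \left(- \frac{20}{3}\right) = -9 - - \frac{40}{3} = -9 + \frac{40}{3} = \frac{13}{3}$)
$t{\left(-56 \right)} \left(-156\right) = \frac{13}{3} \left(-156\right) = -676$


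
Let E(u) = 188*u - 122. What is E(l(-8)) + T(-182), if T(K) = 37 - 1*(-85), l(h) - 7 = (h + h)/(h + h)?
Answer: 1504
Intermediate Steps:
l(h) = 8 (l(h) = 7 + (h + h)/(h + h) = 7 + (2*h)/((2*h)) = 7 + (2*h)*(1/(2*h)) = 7 + 1 = 8)
T(K) = 122 (T(K) = 37 + 85 = 122)
E(u) = -122 + 188*u
E(l(-8)) + T(-182) = (-122 + 188*8) + 122 = (-122 + 1504) + 122 = 1382 + 122 = 1504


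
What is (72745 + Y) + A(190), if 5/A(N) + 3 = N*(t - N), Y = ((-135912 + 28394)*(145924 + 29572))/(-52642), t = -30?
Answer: 474431050956422/1100296763 ≈ 4.3118e+5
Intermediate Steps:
Y = 9434489464/26321 (Y = -107518*175496*(-1/52642) = -18868978928*(-1/52642) = 9434489464/26321 ≈ 3.5844e+5)
A(N) = 5/(-3 + N*(-30 - N))
(72745 + Y) + A(190) = (72745 + 9434489464/26321) - 5/(3 + 190**2 + 30*190) = 11349210609/26321 - 5/(3 + 36100 + 5700) = 11349210609/26321 - 5/41803 = 474431050956422/1100296763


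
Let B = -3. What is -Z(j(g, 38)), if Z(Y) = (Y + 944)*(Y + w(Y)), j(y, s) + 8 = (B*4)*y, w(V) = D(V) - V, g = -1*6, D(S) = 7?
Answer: -7056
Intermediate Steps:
g = -6
w(V) = 7 - V
j(y, s) = -8 - 12*y (j(y, s) = -8 + (-3*4)*y = -8 - 12*y)
Z(Y) = 6608 + 7*Y (Z(Y) = (Y + 944)*(Y + (7 - Y)) = (944 + Y)*7 = 6608 + 7*Y)
-Z(j(g, 38)) = -(6608 + 7*(-8 - 12*(-6))) = -(6608 + 7*(-8 + 72)) = -(6608 + 7*64) = -(6608 + 448) = -1*7056 = -7056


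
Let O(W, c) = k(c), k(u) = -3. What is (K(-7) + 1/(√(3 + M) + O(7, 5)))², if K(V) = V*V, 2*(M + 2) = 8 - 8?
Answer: 9409/4 ≈ 2352.3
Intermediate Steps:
M = -2 (M = -2 + (8 - 8)/2 = -2 + (½)*0 = -2 + 0 = -2)
O(W, c) = -3
K(V) = V²
(K(-7) + 1/(√(3 + M) + O(7, 5)))² = ((-7)² + 1/(√(3 - 2) - 3))² = (49 + 1/(√1 - 3))² = (49 + 1/(1 - 3))² = (49 + 1/(-2))² = (49 - ½)² = (97/2)² = 9409/4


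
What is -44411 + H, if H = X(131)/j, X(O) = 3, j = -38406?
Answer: -568549623/12802 ≈ -44411.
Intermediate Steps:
H = -1/12802 (H = 3/(-38406) = 3*(-1/38406) = -1/12802 ≈ -7.8113e-5)
-44411 + H = -44411 - 1/12802 = -568549623/12802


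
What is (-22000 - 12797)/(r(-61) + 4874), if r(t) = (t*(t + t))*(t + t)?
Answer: 34797/903050 ≈ 0.038533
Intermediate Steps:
r(t) = 4*t³ (r(t) = (t*(2*t))*(2*t) = (2*t²)*(2*t) = 4*t³)
(-22000 - 12797)/(r(-61) + 4874) = (-22000 - 12797)/(4*(-61)³ + 4874) = -34797/(4*(-226981) + 4874) = -34797/(-907924 + 4874) = -34797/(-903050) = -34797*(-1/903050) = 34797/903050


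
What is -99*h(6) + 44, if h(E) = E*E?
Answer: -3520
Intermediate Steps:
h(E) = E²
-99*h(6) + 44 = -99*6² + 44 = -99*36 + 44 = -3564 + 44 = -3520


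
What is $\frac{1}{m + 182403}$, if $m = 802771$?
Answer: $\frac{1}{985174} \approx 1.015 \cdot 10^{-6}$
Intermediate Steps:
$\frac{1}{m + 182403} = \frac{1}{802771 + 182403} = \frac{1}{985174}$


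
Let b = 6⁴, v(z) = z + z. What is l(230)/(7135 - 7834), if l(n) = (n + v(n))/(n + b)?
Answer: -115/177779 ≈ -0.00064687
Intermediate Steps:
v(z) = 2*z
b = 1296
l(n) = 3*n/(1296 + n) (l(n) = (n + 2*n)/(n + 1296) = (3*n)/(1296 + n) = 3*n/(1296 + n))
l(230)/(7135 - 7834) = (3*230/(1296 + 230))/(7135 - 7834) = (3*230/1526)/(-699) = (3*230*(1/1526))*(-1/699) = (345/763)*(-1/699) = -115/177779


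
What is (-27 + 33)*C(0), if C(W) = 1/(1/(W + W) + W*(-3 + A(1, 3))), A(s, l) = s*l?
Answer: 0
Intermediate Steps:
A(s, l) = l*s
C(W) = 2*W (C(W) = 1/(1/(W + W) + W*(-3 + 3*1)) = 1/(1/(2*W) + W*(-3 + 3)) = 1/(1/(2*W) + W*0) = 1/(1/(2*W) + 0) = 1/(1/(2*W)) = 2*W)
(-27 + 33)*C(0) = (-27 + 33)*(2*0) = 6*0 = 0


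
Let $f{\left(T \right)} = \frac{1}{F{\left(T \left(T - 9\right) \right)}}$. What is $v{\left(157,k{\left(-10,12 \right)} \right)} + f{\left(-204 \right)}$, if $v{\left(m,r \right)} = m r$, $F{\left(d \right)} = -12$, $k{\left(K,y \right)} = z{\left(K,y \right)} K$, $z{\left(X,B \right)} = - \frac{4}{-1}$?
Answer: $- \frac{75361}{12} \approx -6280.1$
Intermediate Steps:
$z{\left(X,B \right)} = 4$ ($z{\left(X,B \right)} = \left(-4\right) \left(-1\right) = 4$)
$k{\left(K,y \right)} = 4 K$
$f{\left(T \right)} = - \frac{1}{12}$ ($f{\left(T \right)} = \frac{1}{-12} = - \frac{1}{12}$)
$v{\left(157,k{\left(-10,12 \right)} \right)} + f{\left(-204 \right)} = 157 \cdot 4 \left(-10\right) - \frac{1}{12} = 157 \left(-40\right) - \frac{1}{12} = -6280 - \frac{1}{12} = - \frac{75361}{12}$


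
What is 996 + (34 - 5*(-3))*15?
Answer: 1731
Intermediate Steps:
996 + (34 - 5*(-3))*15 = 996 + (34 + 15)*15 = 996 + 49*15 = 996 + 735 = 1731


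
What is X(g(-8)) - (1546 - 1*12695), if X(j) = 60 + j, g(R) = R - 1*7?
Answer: 11194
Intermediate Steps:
g(R) = -7 + R (g(R) = R - 7 = -7 + R)
X(g(-8)) - (1546 - 1*12695) = (60 + (-7 - 8)) - (1546 - 1*12695) = (60 - 15) - (1546 - 12695) = 45 - 1*(-11149) = 45 + 11149 = 11194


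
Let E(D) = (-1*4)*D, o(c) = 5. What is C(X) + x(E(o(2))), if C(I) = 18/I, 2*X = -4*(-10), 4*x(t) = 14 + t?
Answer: -⅗ ≈ -0.60000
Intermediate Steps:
E(D) = -4*D
x(t) = 7/2 + t/4 (x(t) = (14 + t)/4 = 7/2 + t/4)
X = 20 (X = (-4*(-10))/2 = (½)*40 = 20)
C(X) + x(E(o(2))) = 18/20 + (7/2 + (-4*5)/4) = 18*(1/20) + (7/2 + (¼)*(-20)) = 9/10 + (7/2 - 5) = 9/10 - 3/2 = -⅗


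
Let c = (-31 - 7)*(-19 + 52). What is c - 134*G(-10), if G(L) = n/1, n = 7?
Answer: -2192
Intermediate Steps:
G(L) = 7 (G(L) = 7/1 = 7*1 = 7)
c = -1254 (c = -38*33 = -1254)
c - 134*G(-10) = -1254 - 134*7 = -1254 - 938 = -2192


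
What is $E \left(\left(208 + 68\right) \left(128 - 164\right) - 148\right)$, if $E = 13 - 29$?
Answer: $161344$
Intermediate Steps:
$E = -16$
$E \left(\left(208 + 68\right) \left(128 - 164\right) - 148\right) = - 16 \left(\left(208 + 68\right) \left(128 - 164\right) - 148\right) = - 16 \left(276 \left(-36\right) - 148\right) = - 16 \left(-9936 - 148\right) = \left(-16\right) \left(-10084\right) = 161344$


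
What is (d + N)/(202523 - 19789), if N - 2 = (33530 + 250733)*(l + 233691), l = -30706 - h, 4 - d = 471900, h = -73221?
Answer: 39257337142/91367 ≈ 4.2967e+5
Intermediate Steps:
d = -471896 (d = 4 - 1*471900 = 4 - 471900 = -471896)
l = 42515 (l = -30706 - 1*(-73221) = -30706 + 73221 = 42515)
N = 78515146180 (N = 2 + (33530 + 250733)*(42515 + 233691) = 2 + 284263*276206 = 2 + 78515146178 = 78515146180)
(d + N)/(202523 - 19789) = (-471896 + 78515146180)/(202523 - 19789) = 78514674284/182734 = 78514674284*(1/182734) = 39257337142/91367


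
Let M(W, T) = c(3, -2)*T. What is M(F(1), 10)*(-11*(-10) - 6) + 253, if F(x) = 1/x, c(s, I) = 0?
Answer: 253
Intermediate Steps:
M(W, T) = 0 (M(W, T) = 0*T = 0)
M(F(1), 10)*(-11*(-10) - 6) + 253 = 0*(-11*(-10) - 6) + 253 = 0*(110 - 6) + 253 = 0*104 + 253 = 0 + 253 = 253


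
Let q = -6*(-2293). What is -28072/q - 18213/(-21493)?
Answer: -176388521/147850347 ≈ -1.1930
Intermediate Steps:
q = 13758
-28072/q - 18213/(-21493) = -28072/13758 - 18213/(-21493) = -28072*1/13758 - 18213*(-1/21493) = -14036/6879 + 18213/21493 = -176388521/147850347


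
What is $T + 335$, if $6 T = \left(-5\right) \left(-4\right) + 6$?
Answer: $\frac{1018}{3} \approx 339.33$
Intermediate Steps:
$T = \frac{13}{3}$ ($T = \frac{\left(-5\right) \left(-4\right) + 6}{6} = \frac{20 + 6}{6} = \frac{1}{6} \cdot 26 = \frac{13}{3} \approx 4.3333$)
$T + 335 = \frac{13}{3} + 335 = \frac{1018}{3}$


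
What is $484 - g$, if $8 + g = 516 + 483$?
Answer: $-507$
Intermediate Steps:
$g = 991$ ($g = -8 + \left(516 + 483\right) = -8 + 999 = 991$)
$484 - g = 484 - 991 = -507$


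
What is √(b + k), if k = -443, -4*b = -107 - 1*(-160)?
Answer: 5*I*√73/2 ≈ 21.36*I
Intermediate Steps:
b = -53/4 (b = -(-107 - 1*(-160))/4 = -(-107 + 160)/4 = -¼*53 = -53/4 ≈ -13.250)
√(b + k) = √(-53/4 - 443) = √(-1825/4) = 5*I*√73/2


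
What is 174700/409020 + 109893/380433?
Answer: 1856834666/2593411761 ≈ 0.71598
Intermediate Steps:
174700/409020 + 109893/380433 = 174700*(1/409020) + 109893*(1/380433) = 8735/20451 + 36631/126811 = 1856834666/2593411761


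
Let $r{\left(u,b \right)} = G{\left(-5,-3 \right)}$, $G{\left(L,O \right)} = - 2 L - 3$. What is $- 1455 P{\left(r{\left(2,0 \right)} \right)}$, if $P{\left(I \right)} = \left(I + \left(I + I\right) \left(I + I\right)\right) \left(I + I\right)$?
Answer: $-4135110$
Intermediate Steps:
$G{\left(L,O \right)} = -3 - 2 L$
$r{\left(u,b \right)} = 7$ ($r{\left(u,b \right)} = -3 - -10 = -3 + 10 = 7$)
$P{\left(I \right)} = 2 I \left(I + 4 I^{2}\right)$ ($P{\left(I \right)} = \left(I + 2 I 2 I\right) 2 I = \left(I + 4 I^{2}\right) 2 I = 2 I \left(I + 4 I^{2}\right)$)
$- 1455 P{\left(r{\left(2,0 \right)} \right)} = - 1455 \cdot 7^{2} \left(2 + 8 \cdot 7\right) = - 1455 \cdot 49 \left(2 + 56\right) = - 1455 \cdot 49 \cdot 58 = \left(-1455\right) 2842 = -4135110$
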